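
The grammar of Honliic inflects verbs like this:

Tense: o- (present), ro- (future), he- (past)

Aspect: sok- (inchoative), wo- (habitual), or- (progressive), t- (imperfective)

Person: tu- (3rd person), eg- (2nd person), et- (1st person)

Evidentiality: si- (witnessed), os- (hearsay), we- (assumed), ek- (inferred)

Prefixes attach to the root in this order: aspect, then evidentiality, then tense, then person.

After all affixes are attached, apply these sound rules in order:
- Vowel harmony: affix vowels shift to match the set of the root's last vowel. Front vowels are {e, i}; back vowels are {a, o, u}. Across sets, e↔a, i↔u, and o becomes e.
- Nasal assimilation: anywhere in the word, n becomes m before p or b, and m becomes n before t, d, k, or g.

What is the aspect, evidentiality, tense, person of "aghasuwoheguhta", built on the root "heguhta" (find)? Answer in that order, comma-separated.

habitual, witnessed, past, 2nd person

Segment: eg-he-si-wo-heguhta.
aspect: wo- → habitual.
evidentiality: si- → witnessed.
tense: he- → past.
person: eg- → 2nd person.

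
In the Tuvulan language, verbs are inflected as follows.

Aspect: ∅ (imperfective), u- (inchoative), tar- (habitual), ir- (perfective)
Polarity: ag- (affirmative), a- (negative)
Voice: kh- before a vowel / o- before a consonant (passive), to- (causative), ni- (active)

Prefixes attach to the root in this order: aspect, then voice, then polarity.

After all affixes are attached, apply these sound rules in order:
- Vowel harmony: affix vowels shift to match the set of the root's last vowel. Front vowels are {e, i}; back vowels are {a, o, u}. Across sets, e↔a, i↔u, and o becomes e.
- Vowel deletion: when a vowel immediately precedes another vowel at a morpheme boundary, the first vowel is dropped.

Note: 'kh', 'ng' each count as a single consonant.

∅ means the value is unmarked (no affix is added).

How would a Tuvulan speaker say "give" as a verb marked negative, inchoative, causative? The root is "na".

Attach aspect inchoative u- → una.
Attach voice causative to- → touna.
Attach polarity negative a- → atouna.
Vowel harmony: no change.
Apply vowel deletion: atouna → atuna.

atuna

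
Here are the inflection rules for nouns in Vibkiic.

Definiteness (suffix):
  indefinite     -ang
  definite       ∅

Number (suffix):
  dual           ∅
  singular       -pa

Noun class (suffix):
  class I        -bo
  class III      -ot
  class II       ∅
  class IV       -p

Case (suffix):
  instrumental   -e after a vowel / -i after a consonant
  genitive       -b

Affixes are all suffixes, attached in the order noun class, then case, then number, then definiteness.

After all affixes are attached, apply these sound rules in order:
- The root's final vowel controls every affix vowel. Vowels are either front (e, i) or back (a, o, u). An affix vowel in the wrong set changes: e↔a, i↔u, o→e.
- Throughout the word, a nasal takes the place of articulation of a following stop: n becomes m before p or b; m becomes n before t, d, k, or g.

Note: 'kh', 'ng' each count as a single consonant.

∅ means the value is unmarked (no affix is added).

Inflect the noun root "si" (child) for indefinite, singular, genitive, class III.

sietbpeeng

Attach noun class class III -ot → siot.
Attach case genitive -b → siotb.
Attach number singular -pa → siotbpa.
Attach definiteness indefinite -ang → siotbpaang.
Apply vowel harmony: siotbpaang → sietbpeeng.
Nasal assimilation: no change.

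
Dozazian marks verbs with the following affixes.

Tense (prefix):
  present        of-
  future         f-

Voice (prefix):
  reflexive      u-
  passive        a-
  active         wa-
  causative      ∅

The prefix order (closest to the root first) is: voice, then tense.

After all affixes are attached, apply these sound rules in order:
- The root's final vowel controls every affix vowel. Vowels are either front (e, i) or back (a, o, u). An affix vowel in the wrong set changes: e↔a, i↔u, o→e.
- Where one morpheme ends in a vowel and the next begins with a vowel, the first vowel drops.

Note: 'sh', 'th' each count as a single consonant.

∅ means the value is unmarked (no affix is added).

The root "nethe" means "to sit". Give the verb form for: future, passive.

fenethe

Attach voice passive a- → anethe.
Attach tense future f- → fanethe.
Apply vowel harmony: fanethe → fenethe.
Vowel deletion: no change.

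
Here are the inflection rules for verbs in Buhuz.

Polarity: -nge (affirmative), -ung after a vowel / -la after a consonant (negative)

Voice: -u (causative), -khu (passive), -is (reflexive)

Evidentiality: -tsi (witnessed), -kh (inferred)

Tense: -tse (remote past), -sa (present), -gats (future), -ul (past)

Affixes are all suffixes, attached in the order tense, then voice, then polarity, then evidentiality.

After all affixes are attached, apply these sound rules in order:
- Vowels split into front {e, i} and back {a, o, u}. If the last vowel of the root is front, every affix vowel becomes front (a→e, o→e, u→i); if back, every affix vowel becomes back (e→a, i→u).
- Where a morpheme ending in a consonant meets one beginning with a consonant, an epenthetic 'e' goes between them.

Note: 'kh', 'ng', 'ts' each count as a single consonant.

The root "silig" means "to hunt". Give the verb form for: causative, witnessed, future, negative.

Attach tense future -gats → siliggats.
Attach voice causative -u → siliggatsu.
Attach polarity negative -ung (after vowel 'u') → siliggatsuung.
Attach evidentiality witnessed -tsi → siliggatsuungtsi.
Apply vowel harmony: siliggatsuungtsi → siliggetsiingtsi.
Apply epenthesis: siliggetsiingtsi → siligegetsiingetsi.

siligegetsiingetsi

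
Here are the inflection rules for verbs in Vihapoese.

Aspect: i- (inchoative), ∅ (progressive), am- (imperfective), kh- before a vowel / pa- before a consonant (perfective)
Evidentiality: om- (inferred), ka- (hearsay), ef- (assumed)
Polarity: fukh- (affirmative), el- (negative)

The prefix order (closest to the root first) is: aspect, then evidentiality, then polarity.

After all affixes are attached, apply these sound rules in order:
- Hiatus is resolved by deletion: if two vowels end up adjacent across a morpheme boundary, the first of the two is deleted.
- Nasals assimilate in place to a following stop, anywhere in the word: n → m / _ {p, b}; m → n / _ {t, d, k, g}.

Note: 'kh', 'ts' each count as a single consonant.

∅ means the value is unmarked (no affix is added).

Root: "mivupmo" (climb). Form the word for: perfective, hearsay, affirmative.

Attach aspect perfective pa- (before consonant 'm') → pamivupmo.
Attach evidentiality hearsay ka- → kapamivupmo.
Attach polarity affirmative fukh- → fukhkapamivupmo.
Vowel deletion: no change.
Nasal assimilation: no change.

fukhkapamivupmo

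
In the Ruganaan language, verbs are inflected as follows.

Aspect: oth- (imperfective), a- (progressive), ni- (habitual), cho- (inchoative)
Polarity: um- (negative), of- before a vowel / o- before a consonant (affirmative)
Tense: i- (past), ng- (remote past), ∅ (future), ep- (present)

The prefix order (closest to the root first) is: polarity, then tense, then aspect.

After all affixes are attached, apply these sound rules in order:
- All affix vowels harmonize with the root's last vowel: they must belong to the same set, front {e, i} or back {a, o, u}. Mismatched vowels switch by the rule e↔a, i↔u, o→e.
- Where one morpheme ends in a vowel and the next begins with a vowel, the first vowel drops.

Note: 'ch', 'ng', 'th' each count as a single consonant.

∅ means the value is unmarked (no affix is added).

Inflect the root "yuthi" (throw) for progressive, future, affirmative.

Attach polarity affirmative o- (before consonant 'y') → oyuthi.
tense = future: zero marking, form stays oyuthi.
Attach aspect progressive a- → aoyuthi.
Apply vowel harmony: aoyuthi → eeyuthi.
Apply vowel deletion: eeyuthi → eyuthi.

eyuthi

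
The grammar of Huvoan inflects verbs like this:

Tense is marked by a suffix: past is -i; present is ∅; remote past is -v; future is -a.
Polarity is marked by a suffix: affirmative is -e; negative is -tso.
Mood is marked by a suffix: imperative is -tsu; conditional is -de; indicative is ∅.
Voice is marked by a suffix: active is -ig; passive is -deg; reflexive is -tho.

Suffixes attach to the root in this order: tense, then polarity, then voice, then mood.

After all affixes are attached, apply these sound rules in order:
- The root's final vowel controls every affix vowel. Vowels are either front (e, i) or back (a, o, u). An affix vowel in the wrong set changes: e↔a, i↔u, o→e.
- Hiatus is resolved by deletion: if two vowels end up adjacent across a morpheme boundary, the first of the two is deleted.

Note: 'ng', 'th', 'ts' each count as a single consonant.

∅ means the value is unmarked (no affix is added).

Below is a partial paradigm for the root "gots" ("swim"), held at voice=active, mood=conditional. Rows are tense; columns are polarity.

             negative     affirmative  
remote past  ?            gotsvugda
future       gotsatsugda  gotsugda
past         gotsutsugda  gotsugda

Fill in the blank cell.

gotsvtsugda

Attach tense remote past -v → gotsv.
Attach polarity negative -tso → gotsvtso.
Attach voice active -ig → gotsvtsoig.
Attach mood conditional -de → gotsvtsoigde.
Apply vowel harmony: gotsvtsoigde → gotsvtsougda.
Apply vowel deletion: gotsvtsougda → gotsvtsugda.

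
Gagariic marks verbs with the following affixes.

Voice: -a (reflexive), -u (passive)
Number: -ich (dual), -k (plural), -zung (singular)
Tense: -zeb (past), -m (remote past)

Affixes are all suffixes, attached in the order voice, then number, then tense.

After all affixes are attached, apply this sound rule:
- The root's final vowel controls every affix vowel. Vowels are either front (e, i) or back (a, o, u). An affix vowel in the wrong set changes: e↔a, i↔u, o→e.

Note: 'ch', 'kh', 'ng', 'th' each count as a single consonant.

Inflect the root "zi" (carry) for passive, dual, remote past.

Attach voice passive -u → ziu.
Attach number dual -ich → ziuich.
Attach tense remote past -m → ziuichm.
Apply vowel harmony: ziuichm → ziiichm.

ziiichm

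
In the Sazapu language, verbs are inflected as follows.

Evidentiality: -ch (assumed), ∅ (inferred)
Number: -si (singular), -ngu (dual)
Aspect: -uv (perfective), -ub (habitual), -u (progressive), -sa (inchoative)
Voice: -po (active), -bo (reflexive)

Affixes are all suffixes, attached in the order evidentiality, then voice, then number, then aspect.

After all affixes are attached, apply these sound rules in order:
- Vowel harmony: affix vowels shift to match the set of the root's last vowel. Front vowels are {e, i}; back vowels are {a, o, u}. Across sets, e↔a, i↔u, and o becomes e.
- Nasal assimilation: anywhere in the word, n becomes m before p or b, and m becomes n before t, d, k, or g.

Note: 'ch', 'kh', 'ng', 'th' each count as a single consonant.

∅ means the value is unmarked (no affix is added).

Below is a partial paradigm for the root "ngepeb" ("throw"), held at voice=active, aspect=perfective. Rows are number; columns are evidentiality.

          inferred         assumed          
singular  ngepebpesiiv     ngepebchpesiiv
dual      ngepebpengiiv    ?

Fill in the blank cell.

ngepebchpengiiv

Attach evidentiality assumed -ch → ngepebch.
Attach voice active -po → ngepebchpo.
Attach number dual -ngu → ngepebchpongu.
Attach aspect perfective -uv → ngepebchponguuv.
Apply vowel harmony: ngepebchponguuv → ngepebchpengiiv.
Nasal assimilation: no change.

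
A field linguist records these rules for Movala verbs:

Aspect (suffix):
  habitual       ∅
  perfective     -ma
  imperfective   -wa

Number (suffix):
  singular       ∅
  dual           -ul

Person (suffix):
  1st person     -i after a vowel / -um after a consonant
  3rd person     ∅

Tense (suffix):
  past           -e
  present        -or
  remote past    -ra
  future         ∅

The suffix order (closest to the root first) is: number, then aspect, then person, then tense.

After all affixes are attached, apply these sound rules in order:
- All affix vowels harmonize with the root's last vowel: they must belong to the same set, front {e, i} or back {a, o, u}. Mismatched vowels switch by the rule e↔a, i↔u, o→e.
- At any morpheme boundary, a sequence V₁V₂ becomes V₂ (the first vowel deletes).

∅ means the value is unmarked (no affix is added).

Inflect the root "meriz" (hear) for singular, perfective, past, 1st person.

merizme

number = singular: zero marking, form stays meriz.
Attach aspect perfective -ma → merizma.
Attach person 1st person -i (after vowel 'a') → merizmai.
Attach tense past -e → merizmaie.
Apply vowel harmony: merizmaie → merizmeie.
Apply vowel deletion: merizmeie → merizme.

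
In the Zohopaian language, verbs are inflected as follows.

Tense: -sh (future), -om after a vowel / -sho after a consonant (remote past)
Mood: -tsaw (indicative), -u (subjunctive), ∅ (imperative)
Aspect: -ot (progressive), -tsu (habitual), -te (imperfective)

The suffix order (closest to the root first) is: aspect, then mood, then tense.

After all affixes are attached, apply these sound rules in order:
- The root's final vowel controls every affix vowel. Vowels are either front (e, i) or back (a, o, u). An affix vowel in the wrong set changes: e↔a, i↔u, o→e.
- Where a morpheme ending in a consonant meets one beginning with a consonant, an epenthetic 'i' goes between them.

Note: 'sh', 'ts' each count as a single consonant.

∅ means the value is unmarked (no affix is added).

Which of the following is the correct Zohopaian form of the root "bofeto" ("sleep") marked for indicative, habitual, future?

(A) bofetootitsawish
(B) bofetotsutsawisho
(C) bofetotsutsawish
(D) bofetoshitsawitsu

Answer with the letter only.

Attach aspect habitual -tsu → bofetotsu.
Attach mood indicative -tsaw → bofetotsutsaw.
Attach tense future -sh → bofetotsutsawsh.
Vowel harmony: no change.
Apply epenthesis: bofetotsutsawsh → bofetotsutsawish.
So the correct form is bofetotsutsawish, option (C).
(D) bofetoshitsawitsu is wrong: it has the affixes in the wrong order.
(A) bofetootitsawish is wrong: it uses progressive instead of habitual for aspect.
(B) bofetotsutsawisho is wrong: it uses remote past instead of future for tense.

C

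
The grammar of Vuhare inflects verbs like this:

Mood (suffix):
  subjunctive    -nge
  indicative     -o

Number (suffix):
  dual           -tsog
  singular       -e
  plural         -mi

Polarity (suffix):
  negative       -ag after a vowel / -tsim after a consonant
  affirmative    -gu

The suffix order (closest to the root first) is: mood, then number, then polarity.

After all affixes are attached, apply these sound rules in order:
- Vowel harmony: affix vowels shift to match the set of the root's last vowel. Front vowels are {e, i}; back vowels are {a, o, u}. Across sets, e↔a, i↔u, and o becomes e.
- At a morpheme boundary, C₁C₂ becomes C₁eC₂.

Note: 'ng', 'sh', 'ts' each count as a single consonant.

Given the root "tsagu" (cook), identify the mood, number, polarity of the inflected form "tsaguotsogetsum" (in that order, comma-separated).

indicative, dual, negative

Segment: tsagu-o-tsog-tsim.
mood: -o → indicative.
number: -tsog → dual.
polarity: -ag/tsim → negative.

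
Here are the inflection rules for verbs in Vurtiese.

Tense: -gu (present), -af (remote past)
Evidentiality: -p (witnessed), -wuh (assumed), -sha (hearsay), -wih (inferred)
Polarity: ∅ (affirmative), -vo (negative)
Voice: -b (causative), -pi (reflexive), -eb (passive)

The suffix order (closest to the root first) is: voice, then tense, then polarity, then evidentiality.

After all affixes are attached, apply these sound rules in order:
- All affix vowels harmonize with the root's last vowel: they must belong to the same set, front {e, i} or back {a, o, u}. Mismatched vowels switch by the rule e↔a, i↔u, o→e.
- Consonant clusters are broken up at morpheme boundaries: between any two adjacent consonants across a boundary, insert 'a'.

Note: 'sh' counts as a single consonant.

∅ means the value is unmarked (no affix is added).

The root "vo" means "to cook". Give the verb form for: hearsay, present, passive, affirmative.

voabagusha

Attach voice passive -eb → voeb.
Attach tense present -gu → voebgu.
polarity = affirmative: zero marking, form stays voebgu.
Attach evidentiality hearsay -sha → voebgusha.
Apply vowel harmony: voebgusha → voabgusha.
Apply epenthesis: voabgusha → voabagusha.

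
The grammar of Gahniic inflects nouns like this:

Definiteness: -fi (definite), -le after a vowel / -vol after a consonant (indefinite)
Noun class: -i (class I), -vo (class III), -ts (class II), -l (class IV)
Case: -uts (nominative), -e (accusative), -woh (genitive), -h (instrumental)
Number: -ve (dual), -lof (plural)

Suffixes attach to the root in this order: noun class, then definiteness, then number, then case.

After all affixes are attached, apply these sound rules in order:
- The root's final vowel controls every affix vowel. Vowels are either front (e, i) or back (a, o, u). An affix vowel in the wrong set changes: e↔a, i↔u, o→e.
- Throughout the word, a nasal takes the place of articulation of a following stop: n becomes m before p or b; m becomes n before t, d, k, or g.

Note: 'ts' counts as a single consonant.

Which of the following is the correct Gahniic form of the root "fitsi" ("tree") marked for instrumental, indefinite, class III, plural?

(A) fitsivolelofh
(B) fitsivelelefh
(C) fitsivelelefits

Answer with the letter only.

B

Attach noun class class III -vo → fitsivo.
Attach definiteness indefinite -le (after vowel 'o') → fitsivole.
Attach number plural -lof → fitsivolelof.
Attach case instrumental -h → fitsivolelofh.
Apply vowel harmony: fitsivolelofh → fitsivelelefh.
Nasal assimilation: no change.
So the correct form is fitsivelelefh, option (B).
(C) fitsivelelefits is wrong: it uses nominative instead of instrumental for case.
(A) fitsivolelofh is wrong: it fails to apply the sound rule(s).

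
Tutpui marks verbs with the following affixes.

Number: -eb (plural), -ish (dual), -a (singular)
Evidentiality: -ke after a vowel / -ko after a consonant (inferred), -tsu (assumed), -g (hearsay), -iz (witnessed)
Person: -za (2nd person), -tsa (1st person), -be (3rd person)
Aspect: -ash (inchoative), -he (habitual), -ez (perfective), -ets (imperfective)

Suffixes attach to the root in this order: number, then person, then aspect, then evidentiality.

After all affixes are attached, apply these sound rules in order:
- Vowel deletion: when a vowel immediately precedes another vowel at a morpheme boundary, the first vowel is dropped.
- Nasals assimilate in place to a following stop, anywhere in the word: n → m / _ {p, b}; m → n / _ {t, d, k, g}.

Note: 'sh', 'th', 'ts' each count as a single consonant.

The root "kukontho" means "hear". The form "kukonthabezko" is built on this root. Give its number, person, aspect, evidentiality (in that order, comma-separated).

singular, 3rd person, perfective, inferred

Segment: kukontho-a-be-ez-ko.
number: -a → singular.
person: -be → 3rd person.
aspect: -ez → perfective.
evidentiality: -ke/ko → inferred.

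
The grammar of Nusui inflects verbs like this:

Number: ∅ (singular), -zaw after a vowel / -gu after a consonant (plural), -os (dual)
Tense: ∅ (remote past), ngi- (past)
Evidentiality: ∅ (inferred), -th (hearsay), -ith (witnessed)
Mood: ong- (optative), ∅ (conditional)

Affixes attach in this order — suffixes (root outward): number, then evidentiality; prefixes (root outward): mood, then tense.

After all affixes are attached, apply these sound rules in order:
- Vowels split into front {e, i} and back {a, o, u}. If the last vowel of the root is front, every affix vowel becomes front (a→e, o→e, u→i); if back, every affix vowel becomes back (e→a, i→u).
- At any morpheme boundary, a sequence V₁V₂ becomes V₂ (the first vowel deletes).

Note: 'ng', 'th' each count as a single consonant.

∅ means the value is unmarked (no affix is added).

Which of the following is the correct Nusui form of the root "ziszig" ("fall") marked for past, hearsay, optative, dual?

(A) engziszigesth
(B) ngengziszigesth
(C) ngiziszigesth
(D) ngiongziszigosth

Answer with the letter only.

Attach number dual -os → ziszigos.
Attach evidentiality hearsay -th → ziszigosth.
Attach mood optative ong- → ongziszigosth.
Attach tense past ngi- → ngiongziszigosth.
Apply vowel harmony: ngiongziszigosth → ngiengziszigesth.
Apply vowel deletion: ngiengziszigesth → ngengziszigesth.
So the correct form is ngengziszigesth, option (B).
(A) engziszigesth is wrong: it uses remote past instead of past for tense.
(C) ngiziszigesth is wrong: it uses conditional instead of optative for mood.
(D) ngiongziszigosth is wrong: it fails to apply the sound rule(s).

B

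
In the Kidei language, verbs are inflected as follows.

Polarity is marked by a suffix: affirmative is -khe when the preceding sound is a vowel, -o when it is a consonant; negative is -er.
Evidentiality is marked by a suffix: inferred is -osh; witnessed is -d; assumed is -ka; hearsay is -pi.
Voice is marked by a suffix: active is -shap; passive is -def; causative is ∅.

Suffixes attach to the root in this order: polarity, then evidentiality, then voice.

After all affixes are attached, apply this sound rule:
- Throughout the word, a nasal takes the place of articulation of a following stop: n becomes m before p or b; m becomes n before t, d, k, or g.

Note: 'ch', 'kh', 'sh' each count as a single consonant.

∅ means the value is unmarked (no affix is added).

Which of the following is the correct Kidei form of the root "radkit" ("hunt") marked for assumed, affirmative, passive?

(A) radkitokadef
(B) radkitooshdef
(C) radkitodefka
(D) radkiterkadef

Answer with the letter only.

Attach polarity affirmative -o (after consonant 't') → radkito.
Attach evidentiality assumed -ka → radkitoka.
Attach voice passive -def → radkitokadef.
Nasal assimilation: no change.
So the correct form is radkitokadef, option (A).
(D) radkiterkadef is wrong: it uses negative instead of affirmative for polarity.
(B) radkitooshdef is wrong: it uses inferred instead of assumed for evidentiality.
(C) radkitodefka is wrong: it has the affixes in the wrong order.

A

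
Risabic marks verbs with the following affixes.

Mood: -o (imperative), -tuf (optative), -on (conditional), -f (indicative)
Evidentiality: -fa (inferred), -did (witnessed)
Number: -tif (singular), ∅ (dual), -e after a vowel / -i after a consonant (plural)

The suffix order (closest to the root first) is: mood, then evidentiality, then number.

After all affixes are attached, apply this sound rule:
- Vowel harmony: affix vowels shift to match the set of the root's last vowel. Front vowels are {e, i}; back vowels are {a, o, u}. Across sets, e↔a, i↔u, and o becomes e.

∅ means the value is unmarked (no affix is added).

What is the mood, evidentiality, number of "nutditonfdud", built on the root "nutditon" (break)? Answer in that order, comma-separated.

indicative, witnessed, dual

Segment: nutditon-f-did.
mood: -f → indicative.
evidentiality: -did → witnessed.
number: ∅ → dual.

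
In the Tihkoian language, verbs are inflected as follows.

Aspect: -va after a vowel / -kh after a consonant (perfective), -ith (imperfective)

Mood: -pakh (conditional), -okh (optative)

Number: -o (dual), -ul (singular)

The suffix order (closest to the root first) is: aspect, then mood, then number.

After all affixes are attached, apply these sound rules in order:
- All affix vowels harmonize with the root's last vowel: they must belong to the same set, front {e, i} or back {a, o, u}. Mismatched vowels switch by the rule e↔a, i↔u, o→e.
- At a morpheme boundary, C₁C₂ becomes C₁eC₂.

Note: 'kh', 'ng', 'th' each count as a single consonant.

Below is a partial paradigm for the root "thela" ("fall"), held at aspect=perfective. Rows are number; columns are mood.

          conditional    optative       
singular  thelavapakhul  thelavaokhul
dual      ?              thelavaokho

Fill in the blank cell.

Attach aspect perfective -va (after vowel 'a') → thelava.
Attach mood conditional -pakh → thelavapakh.
Attach number dual -o → thelavapakho.
Vowel harmony: no change.
Epenthesis: no change.

thelavapakho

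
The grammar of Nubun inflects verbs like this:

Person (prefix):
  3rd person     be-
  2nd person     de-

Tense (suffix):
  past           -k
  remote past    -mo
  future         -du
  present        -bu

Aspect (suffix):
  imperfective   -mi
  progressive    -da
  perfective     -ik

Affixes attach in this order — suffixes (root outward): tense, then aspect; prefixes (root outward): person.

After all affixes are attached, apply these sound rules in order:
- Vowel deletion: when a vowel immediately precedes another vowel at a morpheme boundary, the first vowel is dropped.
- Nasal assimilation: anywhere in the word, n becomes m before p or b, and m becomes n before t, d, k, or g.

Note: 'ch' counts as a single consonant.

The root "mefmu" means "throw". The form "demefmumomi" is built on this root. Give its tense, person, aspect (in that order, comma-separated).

remote past, 2nd person, imperfective

Segment: de-mefmu-mo-mi.
tense: -mo → remote past.
person: de- → 2nd person.
aspect: -mi → imperfective.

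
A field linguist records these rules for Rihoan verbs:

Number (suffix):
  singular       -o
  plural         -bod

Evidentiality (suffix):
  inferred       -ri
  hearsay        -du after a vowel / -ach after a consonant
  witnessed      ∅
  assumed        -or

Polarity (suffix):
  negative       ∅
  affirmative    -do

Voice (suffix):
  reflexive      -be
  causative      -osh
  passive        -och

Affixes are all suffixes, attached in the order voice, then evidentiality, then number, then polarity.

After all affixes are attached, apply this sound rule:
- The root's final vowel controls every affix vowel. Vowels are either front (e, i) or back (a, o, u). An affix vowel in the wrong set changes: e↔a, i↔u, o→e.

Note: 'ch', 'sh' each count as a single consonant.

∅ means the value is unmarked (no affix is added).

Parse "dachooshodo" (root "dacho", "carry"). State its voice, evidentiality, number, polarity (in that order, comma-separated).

causative, witnessed, singular, affirmative

Segment: dacho-osh-o-do.
voice: -osh → causative.
evidentiality: ∅ → witnessed.
number: -o → singular.
polarity: -do → affirmative.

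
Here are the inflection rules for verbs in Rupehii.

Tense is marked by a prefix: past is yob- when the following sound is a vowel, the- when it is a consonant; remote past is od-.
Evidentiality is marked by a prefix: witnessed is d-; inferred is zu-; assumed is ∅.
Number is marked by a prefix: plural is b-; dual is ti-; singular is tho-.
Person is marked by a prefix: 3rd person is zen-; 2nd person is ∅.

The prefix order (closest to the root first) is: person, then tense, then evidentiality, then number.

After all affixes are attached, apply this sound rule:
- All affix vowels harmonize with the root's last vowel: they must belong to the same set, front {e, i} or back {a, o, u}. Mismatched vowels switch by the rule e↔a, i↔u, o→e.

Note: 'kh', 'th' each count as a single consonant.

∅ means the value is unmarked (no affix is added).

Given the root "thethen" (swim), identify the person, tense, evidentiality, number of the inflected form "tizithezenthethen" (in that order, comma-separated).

3rd person, past, inferred, dual

Segment: ti-zu-the-zen-thethen.
person: zen- → 3rd person.
tense: yob/the- → past.
evidentiality: zu- → inferred.
number: ti- → dual.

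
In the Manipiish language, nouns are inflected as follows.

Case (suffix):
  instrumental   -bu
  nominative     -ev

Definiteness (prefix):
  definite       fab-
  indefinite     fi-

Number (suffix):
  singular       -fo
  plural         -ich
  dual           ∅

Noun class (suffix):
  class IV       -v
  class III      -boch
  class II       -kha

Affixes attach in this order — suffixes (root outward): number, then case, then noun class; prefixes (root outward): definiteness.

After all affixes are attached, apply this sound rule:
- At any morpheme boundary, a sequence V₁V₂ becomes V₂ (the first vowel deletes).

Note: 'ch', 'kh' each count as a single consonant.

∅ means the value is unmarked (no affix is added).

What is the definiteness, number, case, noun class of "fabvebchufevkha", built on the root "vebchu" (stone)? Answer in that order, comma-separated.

Segment: fab-vebchu-fo-ev-kha.
definiteness: fab- → definite.
number: -fo → singular.
case: -ev → nominative.
noun class: -kha → class II.

definite, singular, nominative, class II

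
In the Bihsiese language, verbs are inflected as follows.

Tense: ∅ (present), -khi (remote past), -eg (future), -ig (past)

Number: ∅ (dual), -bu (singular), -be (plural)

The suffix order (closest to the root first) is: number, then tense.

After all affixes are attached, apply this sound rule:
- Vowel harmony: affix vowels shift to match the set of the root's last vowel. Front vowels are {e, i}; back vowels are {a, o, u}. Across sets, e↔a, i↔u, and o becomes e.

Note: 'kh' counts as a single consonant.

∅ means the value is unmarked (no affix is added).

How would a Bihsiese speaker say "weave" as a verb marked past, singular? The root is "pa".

Attach number singular -bu → pabu.
Attach tense past -ig → pabuig.
Apply vowel harmony: pabuig → pabuug.

pabuug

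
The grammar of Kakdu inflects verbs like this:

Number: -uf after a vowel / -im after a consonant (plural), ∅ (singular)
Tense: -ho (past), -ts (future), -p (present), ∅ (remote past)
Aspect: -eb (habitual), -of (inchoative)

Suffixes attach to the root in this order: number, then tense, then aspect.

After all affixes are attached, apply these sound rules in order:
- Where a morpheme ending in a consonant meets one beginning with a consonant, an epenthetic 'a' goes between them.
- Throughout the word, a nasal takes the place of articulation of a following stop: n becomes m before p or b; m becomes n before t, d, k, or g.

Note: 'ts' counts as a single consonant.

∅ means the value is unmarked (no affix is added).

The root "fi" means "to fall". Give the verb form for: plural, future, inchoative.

Attach number plural -uf (after vowel 'i') → fiuf.
Attach tense future -ts → fiufts.
Attach aspect inchoative -of → fiuftsof.
Apply epenthesis: fiuftsof → fiufatsof.
Nasal assimilation: no change.

fiufatsof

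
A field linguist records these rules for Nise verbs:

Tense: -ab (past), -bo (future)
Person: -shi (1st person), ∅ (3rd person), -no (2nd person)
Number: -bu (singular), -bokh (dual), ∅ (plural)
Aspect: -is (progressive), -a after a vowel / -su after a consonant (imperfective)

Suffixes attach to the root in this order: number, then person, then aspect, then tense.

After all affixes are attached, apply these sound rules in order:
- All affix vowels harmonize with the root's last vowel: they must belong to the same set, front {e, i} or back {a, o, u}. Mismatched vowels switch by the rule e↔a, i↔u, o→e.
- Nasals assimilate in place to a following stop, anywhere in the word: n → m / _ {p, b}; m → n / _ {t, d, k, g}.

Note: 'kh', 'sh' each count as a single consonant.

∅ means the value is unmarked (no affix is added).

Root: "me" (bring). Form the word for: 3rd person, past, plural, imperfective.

number = plural: zero marking, form stays me.
person = 3rd person: zero marking, form stays me.
Attach aspect imperfective -a (after vowel 'e') → mea.
Attach tense past -ab → meaab.
Apply vowel harmony: meaab → meeeb.
Nasal assimilation: no change.

meeeb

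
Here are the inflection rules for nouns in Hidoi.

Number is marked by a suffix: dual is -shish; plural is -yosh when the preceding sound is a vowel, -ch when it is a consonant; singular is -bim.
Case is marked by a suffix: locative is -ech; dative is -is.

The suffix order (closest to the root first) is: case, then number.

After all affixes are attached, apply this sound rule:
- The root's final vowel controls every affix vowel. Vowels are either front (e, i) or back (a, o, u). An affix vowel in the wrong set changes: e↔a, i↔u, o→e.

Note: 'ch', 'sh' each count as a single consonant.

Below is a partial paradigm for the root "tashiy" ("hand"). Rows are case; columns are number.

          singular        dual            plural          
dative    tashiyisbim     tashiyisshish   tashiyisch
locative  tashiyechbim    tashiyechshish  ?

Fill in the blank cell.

Attach case locative -ech → tashiyech.
Attach number plural -ch (after consonant 'ch') → tashiyechch.
Vowel harmony: no change.

tashiyechch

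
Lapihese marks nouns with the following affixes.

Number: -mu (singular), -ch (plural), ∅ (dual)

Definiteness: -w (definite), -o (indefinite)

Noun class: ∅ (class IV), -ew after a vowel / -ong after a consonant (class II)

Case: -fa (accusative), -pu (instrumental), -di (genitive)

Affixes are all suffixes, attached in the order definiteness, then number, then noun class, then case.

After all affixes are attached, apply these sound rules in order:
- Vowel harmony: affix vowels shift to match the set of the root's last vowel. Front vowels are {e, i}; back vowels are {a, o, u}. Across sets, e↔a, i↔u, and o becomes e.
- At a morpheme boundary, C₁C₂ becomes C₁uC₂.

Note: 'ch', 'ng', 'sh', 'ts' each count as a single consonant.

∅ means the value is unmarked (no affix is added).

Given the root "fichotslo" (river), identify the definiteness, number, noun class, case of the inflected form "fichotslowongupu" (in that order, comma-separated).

Segment: fichotslo-w-ong-pu.
definiteness: -w → definite.
number: ∅ → dual.
noun class: -ew/ong → class II.
case: -pu → instrumental.

definite, dual, class II, instrumental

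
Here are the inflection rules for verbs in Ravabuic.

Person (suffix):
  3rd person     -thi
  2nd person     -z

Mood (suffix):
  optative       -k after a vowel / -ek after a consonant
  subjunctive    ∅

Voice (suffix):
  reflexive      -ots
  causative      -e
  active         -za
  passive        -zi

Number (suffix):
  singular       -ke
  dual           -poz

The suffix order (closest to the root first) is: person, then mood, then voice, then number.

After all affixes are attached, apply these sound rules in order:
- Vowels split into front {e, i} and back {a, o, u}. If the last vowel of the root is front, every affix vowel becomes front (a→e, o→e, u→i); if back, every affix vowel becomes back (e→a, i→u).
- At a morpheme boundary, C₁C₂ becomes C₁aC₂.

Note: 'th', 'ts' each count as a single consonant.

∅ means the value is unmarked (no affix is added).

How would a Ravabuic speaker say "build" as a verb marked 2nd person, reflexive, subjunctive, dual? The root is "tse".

tsezetsapez

Attach person 2nd person -z → tsez.
mood = subjunctive: zero marking, form stays tsez.
Attach voice reflexive -ots → tsezots.
Attach number dual -poz → tsezotspoz.
Apply vowel harmony: tsezotspoz → tsezetspez.
Apply epenthesis: tsezetspez → tsezetsapez.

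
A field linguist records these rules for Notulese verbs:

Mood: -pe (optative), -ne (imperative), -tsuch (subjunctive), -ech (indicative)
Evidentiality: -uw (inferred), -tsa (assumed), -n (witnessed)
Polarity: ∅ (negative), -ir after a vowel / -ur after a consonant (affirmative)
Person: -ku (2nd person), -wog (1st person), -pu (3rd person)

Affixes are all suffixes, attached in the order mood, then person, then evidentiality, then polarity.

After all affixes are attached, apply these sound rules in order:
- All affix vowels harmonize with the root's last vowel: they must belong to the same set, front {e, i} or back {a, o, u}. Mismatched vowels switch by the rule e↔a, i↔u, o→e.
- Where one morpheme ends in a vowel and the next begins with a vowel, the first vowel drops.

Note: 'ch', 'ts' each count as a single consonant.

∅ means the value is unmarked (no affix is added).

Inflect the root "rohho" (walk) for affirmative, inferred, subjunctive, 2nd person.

Attach mood subjunctive -tsuch → rohhotsuch.
Attach person 2nd person -ku → rohhotsuchku.
Attach evidentiality inferred -uw → rohhotsuchkuuw.
Attach polarity affirmative -ur (after consonant 'w') → rohhotsuchkuuwur.
Vowel harmony: no change.
Apply vowel deletion: rohhotsuchkuuwur → rohhotsuchkuwur.

rohhotsuchkuwur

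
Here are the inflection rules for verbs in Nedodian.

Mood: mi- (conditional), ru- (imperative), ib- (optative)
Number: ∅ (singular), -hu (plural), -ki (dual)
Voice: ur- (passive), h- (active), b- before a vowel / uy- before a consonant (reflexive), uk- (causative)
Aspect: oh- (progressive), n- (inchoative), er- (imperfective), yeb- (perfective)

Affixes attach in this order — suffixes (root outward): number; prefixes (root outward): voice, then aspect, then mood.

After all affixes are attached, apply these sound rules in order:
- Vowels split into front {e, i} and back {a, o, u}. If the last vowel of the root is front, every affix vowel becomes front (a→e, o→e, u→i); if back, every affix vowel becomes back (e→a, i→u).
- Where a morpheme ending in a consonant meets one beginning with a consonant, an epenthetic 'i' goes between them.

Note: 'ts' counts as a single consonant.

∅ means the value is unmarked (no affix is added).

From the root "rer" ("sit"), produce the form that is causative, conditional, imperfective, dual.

Attach number dual -ki → rerki.
Attach voice causative uk- → ukrerki.
Attach aspect imperfective er- → erukrerki.
Attach mood conditional mi- → mierukrerki.
Apply vowel harmony: mierukrerki → mierikrerki.
Apply epenthesis: mierikrerki → mierikireriki.

mierikireriki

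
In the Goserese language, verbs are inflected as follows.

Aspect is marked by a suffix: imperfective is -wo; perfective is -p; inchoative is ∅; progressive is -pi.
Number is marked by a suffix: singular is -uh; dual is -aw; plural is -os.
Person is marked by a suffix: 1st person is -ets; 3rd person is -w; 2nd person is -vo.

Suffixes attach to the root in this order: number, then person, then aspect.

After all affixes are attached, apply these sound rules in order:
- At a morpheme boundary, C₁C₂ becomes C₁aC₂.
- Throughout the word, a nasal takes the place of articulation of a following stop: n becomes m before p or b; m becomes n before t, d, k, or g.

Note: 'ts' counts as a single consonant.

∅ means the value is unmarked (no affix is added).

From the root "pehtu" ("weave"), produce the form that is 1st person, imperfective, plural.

Attach number plural -os → pehtuos.
Attach person 1st person -ets → pehtuosets.
Attach aspect imperfective -wo → pehtuosetswo.
Apply epenthesis: pehtuosetswo → pehtuosetsawo.
Nasal assimilation: no change.

pehtuosetsawo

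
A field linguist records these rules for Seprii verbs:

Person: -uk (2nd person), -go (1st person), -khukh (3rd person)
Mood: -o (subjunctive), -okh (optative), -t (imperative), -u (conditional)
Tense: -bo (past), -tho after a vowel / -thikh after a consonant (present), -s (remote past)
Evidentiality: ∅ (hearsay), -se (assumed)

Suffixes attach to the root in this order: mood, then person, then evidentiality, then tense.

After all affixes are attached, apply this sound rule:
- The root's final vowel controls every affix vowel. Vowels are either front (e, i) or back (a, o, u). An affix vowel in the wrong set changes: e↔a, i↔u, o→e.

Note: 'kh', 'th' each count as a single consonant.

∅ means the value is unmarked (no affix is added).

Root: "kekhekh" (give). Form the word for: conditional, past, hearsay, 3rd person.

kekhekhikhikhbe

Attach mood conditional -u → kekhekhu.
Attach person 3rd person -khukh → kekhekhukhukh.
evidentiality = hearsay: zero marking, form stays kekhekhukhukh.
Attach tense past -bo → kekhekhukhukhbo.
Apply vowel harmony: kekhekhukhukhbo → kekhekhikhikhbe.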